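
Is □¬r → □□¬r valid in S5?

Valid in S5

Tableau for the negation ¬(□¬r → □□¬r):
1. ¬(□¬r → □□¬r), 0
2. □¬r, 0
3. ¬□□¬r, 0
4. ¬r, 0
5. ¬□¬r, 1
6. ¬r, 1
7. r, 2
8. ¬r, 2
Accessibility: 0R0, 0R1, 0R2, 1R0, 1R1, 1R2, 2R0, 2R1, 2R2
Branch closes: r and ¬r both at 2.
Every branch of the negation's tableau closes; the branch above is one of them.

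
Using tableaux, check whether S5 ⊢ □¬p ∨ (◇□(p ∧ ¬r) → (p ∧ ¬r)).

Tableau for the negation ¬(□¬p ∨ (◇□(p ∧ ¬r) → (p ∧ ¬r))):
1. ¬(□¬p ∨ (◇□(p ∧ ¬r) → (p ∧ ¬r))), 0
2. ¬□¬p, 0
3. ¬(◇□(p ∧ ¬r) → (p ∧ ¬r)), 0
4. ◇□(p ∧ ¬r), 0
5. ¬(p ∧ ¬r), 0
6. r, 0
7. p, 1
8. □(p ∧ ¬r), 2
9. p ∧ ¬r, 0
10. p, 0
11. ¬r, 0
Accessibility: 0R0, 0R1, 0R2, 1R0, 1R1, 1R2, 2R0, 2R1, 2R2
Branch closes: r and ¬r both at 0.
Every branch of the negation's tableau closes; the branch above is one of them.

Valid in S5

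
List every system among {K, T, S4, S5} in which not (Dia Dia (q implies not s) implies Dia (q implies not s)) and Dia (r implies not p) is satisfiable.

T-tableau for the formula:
1. not (Dia Dia (q implies not s) implies Dia (q implies not s)) and Dia (r implies not p), 0
2. not (Dia Dia (q implies not s) implies Dia (q implies not s)), 0   [and-rule on 1]
3. Dia (r implies not p), 0   [and-rule on 1]
4. Dia Dia (q implies not s), 0   [neg-implies-rule on 2]
5. not Dia (q implies not s), 0   [neg-implies-rule on 2]
6. not (q implies not s), 0   [neg-Dia-rule on 5 via 0R0]
7. q, 0   [neg-implies-rule on 6]
8. s, 0   [neg-implies-rule on 6]
9. r implies not p, 1   [Dia-rule on 3: fresh world 1, 0R1]
10. not (q implies not s), 1   [neg-Dia-rule on 5 via 0R1]
11. q, 1   [neg-implies-rule on 10]
12. s, 1   [neg-implies-rule on 10]
13. not p, 1   [implies-rule on 9 (branches; this branch)]
14. Dia (q implies not s), 2   [Dia-rule on 4: fresh world 2, 0R2]
15. not (q implies not s), 2   [neg-Dia-rule on 5 via 0R2]
16. q, 2   [neg-implies-rule on 15]
17. s, 2   [neg-implies-rule on 15]
18. q implies not s, 3   [Dia-rule on 14: fresh world 3, 2R3]
19. not s, 3   [implies-rule on 18 (branches; this branch)]
Accessibility: 0R0, 0R1, 0R2, 1R1, 2R2, 2R3, 3R3
Complete open branch: satisfiable in T, hence also in K (this T-model is also a K-model).
S4-tableau for the formula:
1. not (Dia Dia (q implies not s) implies Dia (q implies not s)) and Dia (r implies not p), 0
2. not (Dia Dia (q implies not s) implies Dia (q implies not s)), 0   [and-rule on 1]
3. Dia (r implies not p), 0   [and-rule on 1]
4. Dia Dia (q implies not s), 0   [neg-implies-rule on 2]
5. not Dia (q implies not s), 0   [neg-implies-rule on 2]
6. not (q implies not s), 0   [neg-Dia-rule on 5 via 0R0]
7. q, 0   [neg-implies-rule on 6]
8. s, 0   [neg-implies-rule on 6]
9. r implies not p, 1   [Dia-rule on 3: fresh world 1, 0R1]
10. not (q implies not s), 1   [neg-Dia-rule on 5 via 0R1]
11. q, 1   [neg-implies-rule on 10]
12. s, 1   [neg-implies-rule on 10]
13. not p, 1   [implies-rule on 9 (branches; this branch)]
14. Dia (q implies not s), 2   [Dia-rule on 4: fresh world 2, 0R2]
15. not (q implies not s), 2   [neg-Dia-rule on 5 via 0R2]
16. q, 2   [neg-implies-rule on 15]
17. s, 2   [neg-implies-rule on 15]
18. q implies not s, 3   [Dia-rule on 14: fresh world 3, 2R3]
19. not (q implies not s), 3   [neg-Dia-rule on 5 via 0R3]
20. q, 3   [neg-implies-rule on 19]
21. s, 3   [neg-implies-rule on 19]
22. not s, 3   [implies-rule on 18 (branches; this branch)]
Accessibility: 0R0, 0R1, 0R2, 0R3, 1R1, 2R2, 2R3, 3R3
Branch closes: s and not s both at 3.
Every branch closes (one shown): unsatisfiable in S4, hence also in S5 (every S5-frame is an S4-frame).

K, T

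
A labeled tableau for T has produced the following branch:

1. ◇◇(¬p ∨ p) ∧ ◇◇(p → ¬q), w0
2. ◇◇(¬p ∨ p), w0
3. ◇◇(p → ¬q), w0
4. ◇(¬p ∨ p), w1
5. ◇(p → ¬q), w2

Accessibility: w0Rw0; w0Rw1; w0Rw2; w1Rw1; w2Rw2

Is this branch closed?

Open

No atom appears with both signs at the same world.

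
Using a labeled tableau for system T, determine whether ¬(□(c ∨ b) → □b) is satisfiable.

1. ¬(□(c ∨ b) → □b), u
2. □(c ∨ b), u
3. ¬□b, u
4. c ∨ b, u
5. b, u
6. ¬b, v
7. c ∨ b, v
8. c, v
Accessibility: uRu, uRv, vRv

Satisfiable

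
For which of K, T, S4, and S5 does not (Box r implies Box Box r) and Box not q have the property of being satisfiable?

S4-tableau for the formula:
1. not (Box r implies Box Box r) and Box not q, u
2. not (Box r implies Box Box r), u
3. Box not q, u
4. Box r, u
5. not Box Box r, u
6. not q, u
7. r, u
8. not Box r, v
9. not q, v
10. r, v
11. not r, w
12. not q, w
13. r, w
Accessibility: uRu, uRv, uRw, vRv, vRw, wRw
Branch closes: r and not r both at w.
Every branch closes (one shown): unsatisfiable in S4, hence also in S5 (every S5-frame is an S4-frame).
T-tableau for the formula:
1. not (Box r implies Box Box r) and Box not q, u
2. not (Box r implies Box Box r), u
3. Box not q, u
4. Box r, u
5. not Box Box r, u
6. not q, u
7. r, u
8. not Box r, v
9. not q, v
10. r, v
11. not r, w
Accessibility: uRu, uRv, vRv, vRw, wRw
Complete open branch: satisfiable in T, hence also in K (this T-model is also a K-model).

K, T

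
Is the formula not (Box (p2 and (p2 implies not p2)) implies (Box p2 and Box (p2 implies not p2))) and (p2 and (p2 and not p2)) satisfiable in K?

Unsatisfiable

1. not (Box (p2 and (p2 implies not p2)) implies (Box p2 and Box (p2 implies not p2))) and (p2 and (p2 and not p2)), u
2. not (Box (p2 and (p2 implies not p2)) implies (Box p2 and Box (p2 implies not p2))), u
3. p2 and (p2 and not p2), u
4. Box (p2 and (p2 implies not p2)), u
5. not (Box p2 and Box (p2 implies not p2)), u
6. p2, u
7. p2 and not p2, u
8. not p2, u
Branch closes: p2 and not p2 both at u.
All branches of the tableau close; one closing branch shown above.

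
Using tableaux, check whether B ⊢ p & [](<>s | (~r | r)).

Tableau for the negation ~(p & [](<>s | (~r | r))):
1. ~(p & [](<>s | (~r | r))), w0
2. ~p, w0
Accessibility: w0Rw0
The negation has an open branch (countermodel exists).

Not valid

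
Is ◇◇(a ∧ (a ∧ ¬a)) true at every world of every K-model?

Invalid (countermodel exists)

Tableau for the negation ¬◇◇(a ∧ (a ∧ ¬a)):
1. ¬◇◇(a ∧ (a ∧ ¬a)), 0
The negation has an open branch (countermodel exists).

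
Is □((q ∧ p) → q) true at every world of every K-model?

Valid

Tableau for the negation ¬□((q ∧ p) → q):
1. ¬□((q ∧ p) → q), u
2. ¬((q ∧ p) → q), v
3. q ∧ p, v
4. ¬q, v
5. q, v
6. p, v
Accessibility: uRv
Branch closes: q and ¬q both at v.
Every branch of the negation's tableau closes; the branch above is one of them.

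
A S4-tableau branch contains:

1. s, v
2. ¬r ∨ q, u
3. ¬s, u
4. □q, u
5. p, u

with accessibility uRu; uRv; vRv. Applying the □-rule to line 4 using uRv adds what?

q, v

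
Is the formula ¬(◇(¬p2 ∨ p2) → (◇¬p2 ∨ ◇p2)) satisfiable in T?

Unsatisfiable

1. ¬(◇(¬p2 ∨ p2) → (◇¬p2 ∨ ◇p2)), 0
2. ◇(¬p2 ∨ p2), 0
3. ¬(◇¬p2 ∨ ◇p2), 0
4. ¬◇¬p2, 0
5. ¬◇p2, 0
6. p2, 0
7. ¬p2, 0
Accessibility: 0R0
Branch closes: p2 and ¬p2 both at 0.
All branches of the tableau close; one closing branch shown above.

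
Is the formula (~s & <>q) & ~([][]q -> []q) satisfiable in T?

1. (~s & <>q) & ~([][]q -> []q), 0
2. ~s & <>q, 0
3. ~([][]q -> []q), 0
4. ~s, 0
5. <>q, 0
6. [][]q, 0
7. ~[]q, 0
8. []q, 0
9. q, 0
10. q, 1
11. []q, 1
12. ~q, 2
13. []q, 2
14. q, 2
Accessibility: 0R0, 0R1, 0R2, 1R1, 2R2
Branch closes: q and ~q both at 2.
(One branch shown.) All branches close.

Unsatisfiable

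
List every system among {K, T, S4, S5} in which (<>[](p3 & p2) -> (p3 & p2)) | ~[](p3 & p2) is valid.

K-tableau for the negation ~((<>[](p3 & p2) -> (p3 & p2)) | ~[](p3 & p2)):
1. ~((<>[](p3 & p2) -> (p3 & p2)) | ~[](p3 & p2)), w0
2. ~(<>[](p3 & p2) -> (p3 & p2)), w0
3. [](p3 & p2), w0
4. <>[](p3 & p2), w0
5. ~(p3 & p2), w0
6. ~p2, w0
7. [](p3 & p2), w1
8. p3 & p2, w1
9. p3, w1
10. p2, w1
Accessibility: w0Rw1
Complete open branch: countermodel on a K-frame, so not valid in K.
T-tableau for the negation ~((<>[](p3 & p2) -> (p3 & p2)) | ~[](p3 & p2)):
1. ~((<>[](p3 & p2) -> (p3 & p2)) | ~[](p3 & p2)), w0
2. ~(<>[](p3 & p2) -> (p3 & p2)), w0
3. [](p3 & p2), w0
4. <>[](p3 & p2), w0
5. ~(p3 & p2), w0
6. p3 & p2, w0
7. p3, w0
8. p2, w0
9. ~p2, w0
Accessibility: w0Rw0
Branch closes: p2 and ~p2 both at w0.
Every branch closes (one shown): valid in T, hence also in S4, S5 (every theorem of T is a theorem of S4 and S5).

T, S4, S5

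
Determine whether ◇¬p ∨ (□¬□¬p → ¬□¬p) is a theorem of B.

Tableau for the negation ¬(◇¬p ∨ (□¬□¬p → ¬□¬p)):
1. ¬(◇¬p ∨ (□¬□¬p → ¬□¬p)), u
2. ¬◇¬p, u   [¬∨-rule on 1]
3. ¬(□¬□¬p → ¬□¬p), u   [¬∨-rule on 1]
4. □¬□¬p, u   [¬→-rule on 3]
5. □¬p, u   [¬→-rule on 3]
6. p, u   [¬◇-rule on 2 via uRu]
7. ¬□¬p, u   [□-rule on 4 via uRu]
8. ¬p, u   [□-rule on 5 via uRu]
Accessibility: uRu
Branch closes: p and ¬p both at u.
All branches of the negation close; one closing branch shown above.

Valid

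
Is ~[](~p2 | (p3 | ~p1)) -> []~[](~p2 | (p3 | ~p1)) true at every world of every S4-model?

No, not valid

Tableau for the negation ~(~[](~p2 | (p3 | ~p1)) -> []~[](~p2 | (p3 | ~p1))):
1. ~(~[](~p2 | (p3 | ~p1)) -> []~[](~p2 | (p3 | ~p1))), 0
2. ~[](~p2 | (p3 | ~p1)), 0
3. ~[]~[](~p2 | (p3 | ~p1)), 0
4. ~(~p2 | (p3 | ~p1)), 1
5. p2, 1
6. ~(p3 | ~p1), 1
7. ~p3, 1
8. p1, 1
9. [](~p2 | (p3 | ~p1)), 2
10. ~p2 | (p3 | ~p1), 2
11. p3 | ~p1, 2
12. ~p1, 2
Accessibility: 0R0, 0R1, 0R2, 1R1, 2R2
The negation has an open branch (countermodel exists).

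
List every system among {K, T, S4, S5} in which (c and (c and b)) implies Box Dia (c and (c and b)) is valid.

S5-tableau for the negation not ((c and (c and b)) implies Box Dia (c and (c and b))):
1. not ((c and (c and b)) implies Box Dia (c and (c and b))), u
2. c and (c and b), u
3. not Box Dia (c and (c and b)), u
4. c, u
5. c and b, u
6. b, u
7. not Dia (c and (c and b)), v
8. not (c and (c and b)), u
9. not (c and (c and b)), v
10. not (c and b), u
11. not (c and b), v
12. not b, u
Accessibility: uRu, uRv, vRu, vRv
Branch closes: b and not b both at u.
Every branch closes (one shown): valid in S5.
S4-tableau for the negation not ((c and (c and b)) implies Box Dia (c and (c and b))):
1. not ((c and (c and b)) implies Box Dia (c and (c and b))), u
2. c and (c and b), u
3. not Box Dia (c and (c and b)), u
4. c, u
5. c and b, u
6. b, u
7. not Dia (c and (c and b)), v
8. not (c and (c and b)), v
9. not (c and b), v
10. not b, v
Accessibility: uRu, uRv, vRv
Complete open branch: countermodel on an S4-frame, so not valid in S4, nor in K, T (the same frame is also a K-frame and a T-frame).

S5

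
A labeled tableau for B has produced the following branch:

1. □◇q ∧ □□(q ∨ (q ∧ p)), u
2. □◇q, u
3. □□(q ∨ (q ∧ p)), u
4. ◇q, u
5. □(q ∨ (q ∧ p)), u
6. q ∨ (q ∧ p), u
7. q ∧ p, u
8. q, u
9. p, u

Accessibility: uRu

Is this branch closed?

No atom appears with both signs at the same world.

No, open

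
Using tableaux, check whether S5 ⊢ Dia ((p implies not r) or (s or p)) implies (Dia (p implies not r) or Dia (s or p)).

Valid in S5

Tableau for the negation not (Dia ((p implies not r) or (s or p)) implies (Dia (p implies not r) or Dia (s or p))):
1. not (Dia ((p implies not r) or (s or p)) implies (Dia (p implies not r) or Dia (s or p))), 0
2. Dia ((p implies not r) or (s or p)), 0
3. not (Dia (p implies not r) or Dia (s or p)), 0
4. not Dia (p implies not r), 0
5. not Dia (s or p), 0
6. not (p implies not r), 0
7. p, 0
8. r, 0
9. not (s or p), 0
10. not s, 0
11. not p, 0
Accessibility: 0R0
Branch closes: p and not p both at 0.
Every branch of the negation's tableau closes; the branch above is one of them.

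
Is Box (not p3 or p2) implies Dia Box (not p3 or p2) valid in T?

Valid

Tableau for the negation not (Box (not p3 or p2) implies Dia Box (not p3 or p2)):
1. not (Box (not p3 or p2) implies Dia Box (not p3 or p2)), u
2. Box (not p3 or p2), u   [neg-implies-rule on 1]
3. not Dia Box (not p3 or p2), u   [neg-implies-rule on 1]
4. not p3 or p2, u   [Box-rule on 2 via uRu]
5. not Box (not p3 or p2), u   [neg-Dia-rule on 3 via uRu]
6. p2, u   [or-rule on 4 (branches; this branch)]
7. not (not p3 or p2), v   [neg-Box-rule on 5: fresh world v, uRv]
8. p3, v   [neg-or-rule on 7]
9. not p2, v   [neg-or-rule on 7]
10. not p3 or p2, v   [Box-rule on 2 via uRv]
11. not Box (not p3 or p2), v   [neg-Dia-rule on 3 via uRv]
12. p2, v   [or-rule on 10 (branches; this branch)]
Accessibility: uRu, uRv, vRv
Branch closes: p2 and not p2 both at v.
Every branch of the negation's tableau closes; the branch above is one of them.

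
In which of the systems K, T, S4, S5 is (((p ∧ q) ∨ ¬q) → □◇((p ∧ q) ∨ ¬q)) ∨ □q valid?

S5-tableau for the negation ¬((((p ∧ q) ∨ ¬q) → □◇((p ∧ q) ∨ ¬q)) ∨ □q):
1. ¬((((p ∧ q) ∨ ¬q) → □◇((p ∧ q) ∨ ¬q)) ∨ □q), w0
2. ¬(((p ∧ q) ∨ ¬q) → □◇((p ∧ q) ∨ ¬q)), w0
3. ¬□q, w0
4. (p ∧ q) ∨ ¬q, w0
5. ¬□◇((p ∧ q) ∨ ¬q), w0
6. p ∧ q, w0
7. p, w0
8. q, w0
9. ¬q, w1
10. ¬◇((p ∧ q) ∨ ¬q), w2
11. ¬((p ∧ q) ∨ ¬q), w0
12. ¬(p ∧ q), w0
13. ¬((p ∧ q) ∨ ¬q), w1
14. ¬(p ∧ q), w1
15. q, w1
Accessibility: w0Rw0, w0Rw1, w0Rw2, w1Rw0, w1Rw1, w1Rw2, w2Rw0, w2Rw1, w2Rw2
Branch closes: q and ¬q both at w1.
Every branch closes (one shown): valid in S5.
S4-tableau for the negation ¬((((p ∧ q) ∨ ¬q) → □◇((p ∧ q) ∨ ¬q)) ∨ □q):
1. ¬((((p ∧ q) ∨ ¬q) → □◇((p ∧ q) ∨ ¬q)) ∨ □q), w0
2. ¬(((p ∧ q) ∨ ¬q) → □◇((p ∧ q) ∨ ¬q)), w0
3. ¬□q, w0
4. (p ∧ q) ∨ ¬q, w0
5. ¬□◇((p ∧ q) ∨ ¬q), w0
6. ¬q, w0
7. ¬q, w1
8. ¬◇((p ∧ q) ∨ ¬q), w2
9. ¬((p ∧ q) ∨ ¬q), w2
10. ¬(p ∧ q), w2
11. q, w2
12. ¬p, w2
Accessibility: w0Rw0, w0Rw1, w0Rw2, w1Rw1, w2Rw2
Complete open branch: countermodel on an S4-frame, so not valid in S4, nor in K, T (the same frame is also a K-frame and a T-frame).

S5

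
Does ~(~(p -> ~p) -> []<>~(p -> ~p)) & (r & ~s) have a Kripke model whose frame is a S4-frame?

1. ~(~(p -> ~p) -> []<>~(p -> ~p)) & (r & ~s), u
2. ~(~(p -> ~p) -> []<>~(p -> ~p)), u   [&-rule on 1]
3. r & ~s, u   [&-rule on 1]
4. ~(p -> ~p), u   [~->-rule on 2]
5. ~[]<>~(p -> ~p), u   [~->-rule on 2]
6. r, u   [&-rule on 3]
7. ~s, u   [&-rule on 3]
8. p, u   [~->-rule on 4]
9. ~<>~(p -> ~p), v   [~[]-rule on 5: fresh world v, uRv]
10. p -> ~p, v   [~<>-rule on 9 via vRv]
11. ~p, v   [->-rule on 10 (branches; this branch)]
Accessibility: uRu, uRv, vRv

Satisfiable (open branch found)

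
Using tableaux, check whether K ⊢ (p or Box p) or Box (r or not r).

Yes, valid

Tableau for the negation not ((p or Box p) or Box (r or not r)):
1. not ((p or Box p) or Box (r or not r)), u
2. not (p or Box p), u   [neg-or-rule on 1]
3. not Box (r or not r), u   [neg-or-rule on 1]
4. not p, u   [neg-or-rule on 2]
5. not Box p, u   [neg-or-rule on 2]
6. not (r or not r), v   [neg-Box-rule on 3: fresh world v, uRv]
7. not r, v   [neg-or-rule on 6]
8. r, v   [neg-or-rule on 6]
Accessibility: uRv
Branch closes: r and not r both at v.
All branches of the negation close; one closing branch shown above.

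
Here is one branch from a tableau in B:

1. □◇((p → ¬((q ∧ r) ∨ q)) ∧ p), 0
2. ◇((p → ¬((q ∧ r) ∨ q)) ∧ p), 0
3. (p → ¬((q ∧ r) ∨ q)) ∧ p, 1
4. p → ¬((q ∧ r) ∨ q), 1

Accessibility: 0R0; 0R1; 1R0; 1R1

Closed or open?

Open

There is no literal clash: for every atom and world, at most one sign appears.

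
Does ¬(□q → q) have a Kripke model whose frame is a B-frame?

No, unsatisfiable

1. ¬(□q → q), u
2. □q, u
3. ¬q, u
4. q, u
Accessibility: uRu
Branch closes: q and ¬q both at u.
All branches of the tableau close; one closing branch shown above.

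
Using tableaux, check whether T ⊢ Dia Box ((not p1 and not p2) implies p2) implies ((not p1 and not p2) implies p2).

Tableau for the negation not (Dia Box ((not p1 and not p2) implies p2) implies ((not p1 and not p2) implies p2)):
1. not (Dia Box ((not p1 and not p2) implies p2) implies ((not p1 and not p2) implies p2)), w0
2. Dia Box ((not p1 and not p2) implies p2), w0
3. not ((not p1 and not p2) implies p2), w0
4. not p1 and not p2, w0
5. not p2, w0
6. not p1, w0
7. Box ((not p1 and not p2) implies p2), w1
8. (not p1 and not p2) implies p2, w1
9. p2, w1
Accessibility: w0Rw0, w0Rw1, w1Rw1
The negation has an open branch (countermodel exists).

Invalid (countermodel exists)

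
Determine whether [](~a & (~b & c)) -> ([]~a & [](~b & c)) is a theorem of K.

Yes, valid

Tableau for the negation ~([](~a & (~b & c)) -> ([]~a & [](~b & c))):
1. ~([](~a & (~b & c)) -> ([]~a & [](~b & c))), w0
2. [](~a & (~b & c)), w0   [~->-rule on 1]
3. ~([]~a & [](~b & c)), w0   [~->-rule on 1]
4. ~[](~b & c), w0   [~&-rule on 3 (branches; this branch)]
5. ~(~b & c), w1   [~[]-rule on 4: fresh world w1, w0Rw1]
6. ~a & (~b & c), w1   [[]-rule on 2 via w0Rw1]
7. ~a, w1   [&-rule on 6]
8. ~b & c, w1   [&-rule on 6]
9. ~b, w1   [&-rule on 8]
10. c, w1   [&-rule on 8]
11. ~c, w1   [~&-rule on 5 (branches; this branch)]
Accessibility: w0Rw1
Branch closes: c and ~c both at w1.
Every branch of the negation's tableau closes; the branch above is one of them.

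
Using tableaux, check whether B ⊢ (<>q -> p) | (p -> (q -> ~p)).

Valid in B

Tableau for the negation ~((<>q -> p) | (p -> (q -> ~p))):
1. ~((<>q -> p) | (p -> (q -> ~p))), w0
2. ~(<>q -> p), w0   [~|-rule on 1]
3. ~(p -> (q -> ~p)), w0   [~|-rule on 1]
4. <>q, w0   [~->-rule on 2]
5. ~p, w0   [~->-rule on 2]
6. p, w0   [~->-rule on 3]
7. ~(q -> ~p), w0   [~->-rule on 3]
Accessibility: w0Rw0
Branch closes: p and ~p both at w0.
All branches of the negation close; one closing branch shown above.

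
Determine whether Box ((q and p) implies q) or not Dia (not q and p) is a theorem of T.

Valid in T

Tableau for the negation not (Box ((q and p) implies q) or not Dia (not q and p)):
1. not (Box ((q and p) implies q) or not Dia (not q and p)), w0
2. not Box ((q and p) implies q), w0   [neg-or-rule on 1]
3. Dia (not q and p), w0   [neg-or-rule on 1]
4. not ((q and p) implies q), w1   [neg-Box-rule on 2: fresh world w1, w0Rw1]
5. q and p, w1   [neg-implies-rule on 4]
6. not q, w1   [neg-implies-rule on 4]
7. q, w1   [and-rule on 5]
8. p, w1   [and-rule on 5]
Accessibility: w0Rw0, w0Rw1, w1Rw1
Branch closes: q and not q both at w1.
Every branch of the negation's tableau closes; the branch above is one of them.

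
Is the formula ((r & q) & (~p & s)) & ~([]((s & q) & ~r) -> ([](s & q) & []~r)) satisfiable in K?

Unsatisfiable (every branch closes)

1. ((r & q) & (~p & s)) & ~([]((s & q) & ~r) -> ([](s & q) & []~r)), 0
2. (r & q) & (~p & s), 0
3. ~([]((s & q) & ~r) -> ([](s & q) & []~r)), 0
4. r & q, 0
5. ~p & s, 0
6. []((s & q) & ~r), 0
7. ~([](s & q) & []~r), 0
8. r, 0
9. q, 0
10. ~p, 0
11. s, 0
12. ~[](s & q), 0
13. ~(s & q), 1
14. (s & q) & ~r, 1
15. s & q, 1
16. ~r, 1
17. s, 1
18. q, 1
19. ~q, 1
Accessibility: 0R1
Branch closes: q and ~q both at 1.
(One branch shown.) All branches close.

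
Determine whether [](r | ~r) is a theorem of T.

Valid

Tableau for the negation ~[](r | ~r):
1. ~[](r | ~r), u
2. ~(r | ~r), v
3. ~r, v
4. r, v
Accessibility: uRu, uRv, vRv
Branch closes: r and ~r both at v.
Every branch of the negation's tableau closes; the branch above is one of them.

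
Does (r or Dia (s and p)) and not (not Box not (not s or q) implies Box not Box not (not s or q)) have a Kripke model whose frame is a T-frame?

1. (r or Dia (s and p)) and not (not Box not (not s or q) implies Box not Box not (not s or q)), u
2. r or Dia (s and p), u
3. not (not Box not (not s or q) implies Box not Box not (not s or q)), u
4. not Box not (not s or q), u
5. not Box not Box not (not s or q), u
6. Dia (s and p), u
7. not s or q, v
8. q, v
9. Box not (not s or q), w
10. not (not s or q), w
11. s, w
12. not q, w
13. s and p, x
14. s, x
15. p, x
Accessibility: uRu, uRv, uRw, uRx, vRv, wRw, xRx

Satisfiable (open branch found)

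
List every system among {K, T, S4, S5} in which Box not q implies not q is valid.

T, S4, S5

K-tableau for the negation not (Box not q implies not q):
1. not (Box not q implies not q), 0
2. Box not q, 0   [neg-implies-rule on 1]
3. q, 0   [neg-implies-rule on 1]
Complete open branch: countermodel on a K-frame, so not valid in K.
T-tableau for the negation not (Box not q implies not q):
1. not (Box not q implies not q), 0
2. Box not q, 0   [neg-implies-rule on 1]
3. q, 0   [neg-implies-rule on 1]
4. not q, 0   [Box-rule on 2 via 0R0]
Accessibility: 0R0
Branch closes: q and not q both at 0.
Every branch closes (one shown): valid in T, hence also in S4, S5 (every theorem of T is a theorem of S4 and S5).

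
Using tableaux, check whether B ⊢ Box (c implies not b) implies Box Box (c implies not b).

Not valid

Tableau for the negation not (Box (c implies not b) implies Box Box (c implies not b)):
1. not (Box (c implies not b) implies Box Box (c implies not b)), 0
2. Box (c implies not b), 0
3. not Box Box (c implies not b), 0
4. c implies not b, 0
5. not b, 0
6. not Box (c implies not b), 1
7. c implies not b, 1
8. not b, 1
9. not (c implies not b), 2
10. c, 2
11. b, 2
Accessibility: 0R0, 0R1, 1R0, 1R1, 1R2, 2R1, 2R2
The negation has an open branch (countermodel exists).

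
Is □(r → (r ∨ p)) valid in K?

Tableau for the negation ¬□(r → (r ∨ p)):
1. ¬□(r → (r ∨ p)), w0
2. ¬(r → (r ∨ p)), w1   [¬□-rule on 1: fresh world w1, w0Rw1]
3. r, w1   [¬→-rule on 2]
4. ¬(r ∨ p), w1   [¬→-rule on 2]
5. ¬r, w1   [¬∨-rule on 4]
6. ¬p, w1   [¬∨-rule on 4]
Accessibility: w0Rw1
Branch closes: r and ¬r both at w1.
Every branch of the negation's tableau closes; the branch above is one of them.

Valid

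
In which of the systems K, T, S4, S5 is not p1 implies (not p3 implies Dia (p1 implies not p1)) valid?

T-tableau for the negation not (not p1 implies (not p3 implies Dia (p1 implies not p1))):
1. not (not p1 implies (not p3 implies Dia (p1 implies not p1))), 0
2. not p1, 0
3. not (not p3 implies Dia (p1 implies not p1)), 0
4. not p3, 0
5. not Dia (p1 implies not p1), 0
6. not (p1 implies not p1), 0
7. p1, 0
Accessibility: 0R0
Branch closes: p1 and not p1 both at 0.
Every branch closes (one shown): valid in T, hence also in S4, S5 (every theorem of T is a theorem of S4 and S5).
K-tableau for the negation not (not p1 implies (not p3 implies Dia (p1 implies not p1))):
1. not (not p1 implies (not p3 implies Dia (p1 implies not p1))), 0
2. not p1, 0
3. not (not p3 implies Dia (p1 implies not p1)), 0
4. not p3, 0
5. not Dia (p1 implies not p1), 0
Complete open branch: countermodel on a K-frame, so not valid in K.

T, S4, S5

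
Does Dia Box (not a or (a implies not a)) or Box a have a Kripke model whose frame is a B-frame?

1. Dia Box (not a or (a implies not a)) or Box a, w0
2. Box a, w0
3. a, w0
Accessibility: w0Rw0

Yes, satisfiable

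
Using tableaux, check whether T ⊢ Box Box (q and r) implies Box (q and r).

Valid in T

Tableau for the negation not (Box Box (q and r) implies Box (q and r)):
1. not (Box Box (q and r) implies Box (q and r)), w0
2. Box Box (q and r), w0
3. not Box (q and r), w0
4. Box (q and r), w0
5. q and r, w0
6. q, w0
7. r, w0
8. not (q and r), w1
9. Box (q and r), w1
10. q and r, w1
11. q, w1
12. r, w1
13. not r, w1
Accessibility: w0Rw0, w0Rw1, w1Rw1
Branch closes: r and not r both at w1.
Every branch of the negation's tableau closes; the branch above is one of them.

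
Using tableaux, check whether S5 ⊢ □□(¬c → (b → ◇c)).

Tableau for the negation ¬□□(¬c → (b → ◇c)):
1. ¬□□(¬c → (b → ◇c)), 0
2. ¬□(¬c → (b → ◇c)), 1
3. ¬(¬c → (b → ◇c)), 2
4. ¬c, 2
5. ¬(b → ◇c), 2
6. b, 2
7. ¬◇c, 2
8. ¬c, 0
9. ¬c, 1
Accessibility: 0R0, 0R1, 0R2, 1R0, 1R1, 1R2, 2R0, 2R1, 2R2
The negation has an open branch (countermodel exists).

No, not valid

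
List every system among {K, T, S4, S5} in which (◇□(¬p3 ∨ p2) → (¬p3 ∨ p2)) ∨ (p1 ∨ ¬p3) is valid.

S5

S4-tableau for the negation ¬((◇□(¬p3 ∨ p2) → (¬p3 ∨ p2)) ∨ (p1 ∨ ¬p3)):
1. ¬((◇□(¬p3 ∨ p2) → (¬p3 ∨ p2)) ∨ (p1 ∨ ¬p3)), 0
2. ¬(◇□(¬p3 ∨ p2) → (¬p3 ∨ p2)), 0
3. ¬(p1 ∨ ¬p3), 0
4. ◇□(¬p3 ∨ p2), 0
5. ¬(¬p3 ∨ p2), 0
6. ¬p1, 0
7. p3, 0
8. ¬p2, 0
9. □(¬p3 ∨ p2), 1
10. ¬p3 ∨ p2, 1
11. p2, 1
Accessibility: 0R0, 0R1, 1R1
Complete open branch: countermodel on an S4-frame, so not valid in S4, nor in K, T (the same frame is also a K-frame and a T-frame).
S5-tableau for the negation ¬((◇□(¬p3 ∨ p2) → (¬p3 ∨ p2)) ∨ (p1 ∨ ¬p3)):
1. ¬((◇□(¬p3 ∨ p2) → (¬p3 ∨ p2)) ∨ (p1 ∨ ¬p3)), 0
2. ¬(◇□(¬p3 ∨ p2) → (¬p3 ∨ p2)), 0
3. ¬(p1 ∨ ¬p3), 0
4. ◇□(¬p3 ∨ p2), 0
5. ¬(¬p3 ∨ p2), 0
6. ¬p1, 0
7. p3, 0
8. ¬p2, 0
9. □(¬p3 ∨ p2), 1
10. ¬p3 ∨ p2, 0
11. ¬p3 ∨ p2, 1
12. p2, 0
Accessibility: 0R0, 0R1, 1R0, 1R1
Branch closes: p2 and ¬p2 both at 0.
Every branch closes (one shown): valid in S5.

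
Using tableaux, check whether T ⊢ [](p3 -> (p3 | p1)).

Valid

Tableau for the negation ~[](p3 -> (p3 | p1)):
1. ~[](p3 -> (p3 | p1)), 0
2. ~(p3 -> (p3 | p1)), 1
3. p3, 1
4. ~(p3 | p1), 1
5. ~p3, 1
6. ~p1, 1
Accessibility: 0R0, 0R1, 1R1
Branch closes: p3 and ~p3 both at 1.
All branches of the negation close; one closing branch shown above.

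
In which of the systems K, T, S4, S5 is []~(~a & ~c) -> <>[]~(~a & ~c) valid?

T-tableau for the negation ~([]~(~a & ~c) -> <>[]~(~a & ~c)):
1. ~([]~(~a & ~c) -> <>[]~(~a & ~c)), 0
2. []~(~a & ~c), 0
3. ~<>[]~(~a & ~c), 0
4. ~(~a & ~c), 0
5. ~[]~(~a & ~c), 0
6. c, 0
7. ~a & ~c, 1
8. ~a, 1
9. ~c, 1
10. ~(~a & ~c), 1
11. ~[]~(~a & ~c), 1
12. c, 1
Accessibility: 0R0, 0R1, 1R1
Branch closes: c and ~c both at 1.
Every branch closes (one shown): valid in T, hence also in S4, S5 (every theorem of T is a theorem of S4 and S5).
K-tableau for the negation ~([]~(~a & ~c) -> <>[]~(~a & ~c)):
1. ~([]~(~a & ~c) -> <>[]~(~a & ~c)), 0
2. []~(~a & ~c), 0
3. ~<>[]~(~a & ~c), 0
Complete open branch: countermodel on a K-frame, so not valid in K.

T, S4, S5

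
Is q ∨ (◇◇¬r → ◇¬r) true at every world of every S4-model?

Yes, valid

Tableau for the negation ¬(q ∨ (◇◇¬r → ◇¬r)):
1. ¬(q ∨ (◇◇¬r → ◇¬r)), 0
2. ¬q, 0   [¬∨-rule on 1]
3. ¬(◇◇¬r → ◇¬r), 0   [¬∨-rule on 1]
4. ◇◇¬r, 0   [¬→-rule on 3]
5. ¬◇¬r, 0   [¬→-rule on 3]
6. r, 0   [¬◇-rule on 5 via 0R0]
7. ◇¬r, 1   [◇-rule on 4: fresh world 1, 0R1]
8. r, 1   [¬◇-rule on 5 via 0R1]
9. ¬r, 2   [◇-rule on 7: fresh world 2, 1R2]
10. r, 2   [¬◇-rule on 5 via 0R2]
Accessibility: 0R0, 0R1, 0R2, 1R1, 1R2, 2R2
Branch closes: r and ¬r both at 2.
Every branch of the negation's tableau closes; the branch above is one of them.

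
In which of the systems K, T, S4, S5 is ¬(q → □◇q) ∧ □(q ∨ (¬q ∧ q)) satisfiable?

K

T-tableau for the formula:
1. ¬(q → □◇q) ∧ □(q ∨ (¬q ∧ q)), u
2. ¬(q → □◇q), u
3. □(q ∨ (¬q ∧ q)), u
4. q, u
5. ¬□◇q, u
6. q ∨ (¬q ∧ q), u
7. ¬◇q, v
8. q ∨ (¬q ∧ q), v
9. ¬q, v
10. ¬q ∧ q, v
11. q, v
Accessibility: uRu, uRv, vRv
Branch closes: q and ¬q both at v.
Every branch closes (one shown): unsatisfiable in T, hence also in S4, S5 (every S4/S5-frame is a T-frame).
K-tableau for the formula:
1. ¬(q → □◇q) ∧ □(q ∨ (¬q ∧ q)), u
2. ¬(q → □◇q), u
3. □(q ∨ (¬q ∧ q)), u
4. q, u
5. ¬□◇q, u
6. ¬◇q, v
7. q ∨ (¬q ∧ q), v
8. q, v
Accessibility: uRv
Complete open branch: satisfiable in K.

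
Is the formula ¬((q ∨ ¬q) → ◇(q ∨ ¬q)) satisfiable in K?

Satisfiable

1. ¬((q ∨ ¬q) → ◇(q ∨ ¬q)), 0
2. q ∨ ¬q, 0   [¬→-rule on 1]
3. ¬◇(q ∨ ¬q), 0   [¬→-rule on 1]
4. ¬q, 0   [∨-rule on 2 (branches; this branch)]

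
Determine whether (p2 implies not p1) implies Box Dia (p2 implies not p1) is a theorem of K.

Invalid (countermodel exists)

Tableau for the negation not ((p2 implies not p1) implies Box Dia (p2 implies not p1)):
1. not ((p2 implies not p1) implies Box Dia (p2 implies not p1)), u
2. p2 implies not p1, u   [neg-implies-rule on 1]
3. not Box Dia (p2 implies not p1), u   [neg-implies-rule on 1]
4. not p1, u   [implies-rule on 2 (branches; this branch)]
5. not Dia (p2 implies not p1), v   [neg-Box-rule on 3: fresh world v, uRv]
Accessibility: uRv
The negation has an open branch (countermodel exists).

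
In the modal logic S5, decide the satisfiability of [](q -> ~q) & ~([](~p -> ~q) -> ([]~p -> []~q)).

Unsatisfiable (every branch closes)

1. [](q -> ~q) & ~([](~p -> ~q) -> ([]~p -> []~q)), 0
2. [](q -> ~q), 0
3. ~([](~p -> ~q) -> ([]~p -> []~q)), 0
4. [](~p -> ~q), 0
5. ~([]~p -> []~q), 0
6. []~p, 0
7. ~[]~q, 0
8. q -> ~q, 0
9. ~p -> ~q, 0
10. ~p, 0
11. ~q, 0
12. q, 1
13. q -> ~q, 1
14. ~p -> ~q, 1
15. ~p, 1
16. ~q, 1
Accessibility: 0R0, 0R1, 1R0, 1R1
Branch closes: q and ~q both at 1.
All branches of the tableau close; one closing branch shown above.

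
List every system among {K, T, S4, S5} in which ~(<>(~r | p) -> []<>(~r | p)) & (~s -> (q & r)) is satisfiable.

K, T, S4

S5-tableau for the formula:
1. ~(<>(~r | p) -> []<>(~r | p)) & (~s -> (q & r)), u
2. ~(<>(~r | p) -> []<>(~r | p)), u   [&-rule on 1]
3. ~s -> (q & r), u   [&-rule on 1]
4. <>(~r | p), u   [~->-rule on 2]
5. ~[]<>(~r | p), u   [~->-rule on 2]
6. q & r, u   [->-rule on 3 (branches; this branch)]
7. q, u   [&-rule on 6]
8. r, u   [&-rule on 6]
9. ~r | p, v   [<>-rule on 4: fresh world v, uRv]
10. p, v   [|-rule on 9 (branches; this branch)]
11. ~<>(~r | p), w   [~[]-rule on 5: fresh world w, uRw]
12. ~(~r | p), u   [~<>-rule on 11 via wRu]
13. ~p, u   [~|-rule on 12]
14. ~(~r | p), v   [~<>-rule on 11 via wRv]
15. r, v   [~|-rule on 14]
16. ~p, v   [~|-rule on 14]
Accessibility: uRu, uRv, uRw, vRu, vRv, vRw, wRu, wRv, wRw
Branch closes: p and ~p both at v.
Every branch closes (one shown): unsatisfiable in S5.
S4-tableau for the formula:
1. ~(<>(~r | p) -> []<>(~r | p)) & (~s -> (q & r)), u
2. ~(<>(~r | p) -> []<>(~r | p)), u   [&-rule on 1]
3. ~s -> (q & r), u   [&-rule on 1]
4. <>(~r | p), u   [~->-rule on 2]
5. ~[]<>(~r | p), u   [~->-rule on 2]
6. q & r, u   [->-rule on 3 (branches; this branch)]
7. q, u   [&-rule on 6]
8. r, u   [&-rule on 6]
9. ~r | p, v   [<>-rule on 4: fresh world v, uRv]
10. p, v   [|-rule on 9 (branches; this branch)]
11. ~<>(~r | p), w   [~[]-rule on 5: fresh world w, uRw]
12. ~(~r | p), w   [~<>-rule on 11 via wRw]
13. r, w   [~|-rule on 12]
14. ~p, w   [~|-rule on 12]
Accessibility: uRu, uRv, uRw, vRv, wRw
Complete open branch: satisfiable in S4, hence also in K, T (this S4-model is also a K-model and a T-model).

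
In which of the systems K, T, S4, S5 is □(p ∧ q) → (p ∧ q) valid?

T, S4, S5

K-tableau for the negation ¬(□(p ∧ q) → (p ∧ q)):
1. ¬(□(p ∧ q) → (p ∧ q)), 0
2. □(p ∧ q), 0
3. ¬(p ∧ q), 0
4. ¬q, 0
Complete open branch: countermodel on a K-frame, so not valid in K.
T-tableau for the negation ¬(□(p ∧ q) → (p ∧ q)):
1. ¬(□(p ∧ q) → (p ∧ q)), 0
2. □(p ∧ q), 0
3. ¬(p ∧ q), 0
4. p ∧ q, 0
5. p, 0
6. q, 0
7. ¬q, 0
Accessibility: 0R0
Branch closes: q and ¬q both at 0.
Every branch closes (one shown): valid in T, hence also in S4, S5 (every theorem of T is a theorem of S4 and S5).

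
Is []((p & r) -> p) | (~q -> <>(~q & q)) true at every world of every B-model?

Valid in B

Tableau for the negation ~([]((p & r) -> p) | (~q -> <>(~q & q))):
1. ~([]((p & r) -> p) | (~q -> <>(~q & q))), u
2. ~[]((p & r) -> p), u
3. ~(~q -> <>(~q & q)), u
4. ~q, u
5. ~<>(~q & q), u
6. ~(~q & q), u
7. ~((p & r) -> p), v
8. p & r, v
9. ~p, v
10. p, v
11. r, v
Accessibility: uRu, uRv, vRu, vRv
Branch closes: p and ~p both at v.
All branches of the negation close; one closing branch shown above.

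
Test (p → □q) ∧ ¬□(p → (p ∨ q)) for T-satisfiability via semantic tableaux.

Unsatisfiable (every branch closes)

1. (p → □q) ∧ ¬□(p → (p ∨ q)), u
2. p → □q, u
3. ¬□(p → (p ∨ q)), u
4. □q, u
5. q, u
6. ¬(p → (p ∨ q)), v
7. p, v
8. ¬(p ∨ q), v
9. ¬p, v
10. ¬q, v
Accessibility: uRu, uRv, vRv
Branch closes: p and ¬p both at v.
All branches of the tableau close; one closing branch shown above.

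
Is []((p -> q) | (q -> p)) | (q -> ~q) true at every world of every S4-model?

Yes, valid

Tableau for the negation ~([]((p -> q) | (q -> p)) | (q -> ~q)):
1. ~([]((p -> q) | (q -> p)) | (q -> ~q)), 0
2. ~[]((p -> q) | (q -> p)), 0
3. ~(q -> ~q), 0
4. q, 0
5. ~((p -> q) | (q -> p)), 1
6. ~(p -> q), 1
7. ~(q -> p), 1
8. p, 1
9. ~q, 1
10. q, 1
11. ~p, 1
Accessibility: 0R0, 0R1, 1R1
Branch closes: q and ~q both at 1.
All branches of the negation close; one closing branch shown above.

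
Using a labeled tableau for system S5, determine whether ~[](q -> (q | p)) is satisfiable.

1. ~[](q -> (q | p)), u
2. ~(q -> (q | p)), v   [~[]-rule on 1: fresh world v, uRv]
3. q, v   [~->-rule on 2]
4. ~(q | p), v   [~->-rule on 2]
5. ~q, v   [~|-rule on 4]
6. ~p, v   [~|-rule on 4]
Accessibility: uRu, uRv, vRu, vRv
Branch closes: q and ~q both at v.
All branches of the tableau close; one closing branch shown above.

No, unsatisfiable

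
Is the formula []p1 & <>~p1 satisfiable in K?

Unsatisfiable

1. []p1 & <>~p1, w0
2. []p1, w0   [&-rule on 1]
3. <>~p1, w0   [&-rule on 1]
4. ~p1, w1   [<>-rule on 3: fresh world w1, w0Rw1]
5. p1, w1   [[]-rule on 2 via w0Rw1]
Accessibility: w0Rw1
Branch closes: p1 and ~p1 both at w1.
(One branch shown.) All branches close.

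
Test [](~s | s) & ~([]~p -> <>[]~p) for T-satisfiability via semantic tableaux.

1. [](~s | s) & ~([]~p -> <>[]~p), u
2. [](~s | s), u
3. ~([]~p -> <>[]~p), u
4. []~p, u
5. ~<>[]~p, u
6. ~s | s, u
7. ~p, u
8. ~[]~p, u
9. s, u
10. p, v
11. ~s | s, v
12. ~p, v
Accessibility: uRu, uRv, vRv
Branch closes: p and ~p both at v.
(One branch shown.) All branches close.

Unsatisfiable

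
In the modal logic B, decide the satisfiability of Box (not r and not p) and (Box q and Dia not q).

No, unsatisfiable

1. Box (not r and not p) and (Box q and Dia not q), 0
2. Box (not r and not p), 0   [and-rule on 1]
3. Box q and Dia not q, 0   [and-rule on 1]
4. Box q, 0   [and-rule on 3]
5. Dia not q, 0   [and-rule on 3]
6. not r and not p, 0   [Box-rule on 2 via 0R0]
7. not r, 0   [and-rule on 6]
8. not p, 0   [and-rule on 6]
9. q, 0   [Box-rule on 4 via 0R0]
10. not q, 1   [Dia-rule on 5: fresh world 1, 0R1]
11. not r and not p, 1   [Box-rule on 2 via 0R1]
12. not r, 1   [and-rule on 11]
13. not p, 1   [and-rule on 11]
14. q, 1   [Box-rule on 4 via 0R1]
Accessibility: 0R0, 0R1, 1R0, 1R1
Branch closes: q and not q both at 1.
(One branch shown.) All branches close.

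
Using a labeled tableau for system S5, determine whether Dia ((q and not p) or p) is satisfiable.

Yes, satisfiable

1. Dia ((q and not p) or p), 0
2. (q and not p) or p, 1
3. p, 1
Accessibility: 0R0, 0R1, 1R0, 1R1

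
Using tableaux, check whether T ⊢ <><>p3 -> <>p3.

Tableau for the negation ~(<><>p3 -> <>p3):
1. ~(<><>p3 -> <>p3), 0
2. <><>p3, 0
3. ~<>p3, 0
4. ~p3, 0
5. <>p3, 1
6. ~p3, 1
7. p3, 2
Accessibility: 0R0, 0R1, 1R1, 1R2, 2R2
The negation has an open branch (countermodel exists).

Invalid (countermodel exists)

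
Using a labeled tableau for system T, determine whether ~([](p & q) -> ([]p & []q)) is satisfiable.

1. ~([](p & q) -> ([]p & []q)), u
2. [](p & q), u   [~->-rule on 1]
3. ~([]p & []q), u   [~->-rule on 1]
4. p & q, u   [[]-rule on 2 via uRu]
5. p, u   [&-rule on 4]
6. q, u   [&-rule on 4]
7. ~[]q, u   [~&-rule on 3 (branches; this branch)]
8. ~q, v   [~[]-rule on 7: fresh world v, uRv]
9. p & q, v   [[]-rule on 2 via uRv]
10. p, v   [&-rule on 9]
11. q, v   [&-rule on 9]
Accessibility: uRu, uRv, vRv
Branch closes: q and ~q both at v.
Every branch closes; the branch above is one of them.

Unsatisfiable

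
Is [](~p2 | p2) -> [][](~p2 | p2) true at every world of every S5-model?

Tableau for the negation ~([](~p2 | p2) -> [][](~p2 | p2)):
1. ~([](~p2 | p2) -> [][](~p2 | p2)), u
2. [](~p2 | p2), u   [~->-rule on 1]
3. ~[][](~p2 | p2), u   [~->-rule on 1]
4. ~p2 | p2, u   [[]-rule on 2 via uRu]
5. p2, u   [|-rule on 4 (branches; this branch)]
6. ~[](~p2 | p2), v   [~[]-rule on 3: fresh world v, uRv]
7. ~p2 | p2, v   [[]-rule on 2 via uRv]
8. p2, v   [|-rule on 7 (branches; this branch)]
9. ~(~p2 | p2), w   [~[]-rule on 6: fresh world w, vRw]
10. p2, w   [~|-rule on 9]
11. ~p2, w   [~|-rule on 9]
Accessibility: uRu, uRv, uRw, vRu, vRv, vRw, wRu, wRv, wRw
Branch closes: p2 and ~p2 both at w.
All branches of the negation close; one closing branch shown above.

Yes, valid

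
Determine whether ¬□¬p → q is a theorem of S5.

Tableau for the negation ¬(¬□¬p → q):
1. ¬(¬□¬p → q), 0
2. ¬□¬p, 0   [¬→-rule on 1]
3. ¬q, 0   [¬→-rule on 1]
4. p, 1   [¬□-rule on 2: fresh world 1, 0R1]
Accessibility: 0R0, 0R1, 1R0, 1R1
The negation has an open branch (countermodel exists).

No, not valid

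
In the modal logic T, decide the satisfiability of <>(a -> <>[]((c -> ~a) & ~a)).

1. <>(a -> <>[]((c -> ~a) & ~a)), w0
2. a -> <>[]((c -> ~a) & ~a), w1   [<>-rule on 1: fresh world w1, w0Rw1]
3. <>[]((c -> ~a) & ~a), w1   [->-rule on 2 (branches; this branch)]
4. []((c -> ~a) & ~a), w2   [<>-rule on 3: fresh world w2, w1Rw2]
5. (c -> ~a) & ~a, w2   [[]-rule on 4 via w2Rw2]
6. c -> ~a, w2   [&-rule on 5]
7. ~a, w2   [&-rule on 5]
Accessibility: w0Rw0, w0Rw1, w1Rw1, w1Rw2, w2Rw2

Satisfiable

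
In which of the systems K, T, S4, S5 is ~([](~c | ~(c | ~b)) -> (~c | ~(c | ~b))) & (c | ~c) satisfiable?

T-tableau for the formula:
1. ~([](~c | ~(c | ~b)) -> (~c | ~(c | ~b))) & (c | ~c), 0
2. ~([](~c | ~(c | ~b)) -> (~c | ~(c | ~b))), 0
3. c | ~c, 0
4. [](~c | ~(c | ~b)), 0
5. ~(~c | ~(c | ~b)), 0
6. c, 0
7. c | ~b, 0
8. ~c | ~(c | ~b), 0
9. ~b, 0
10. ~(c | ~b), 0
11. ~c, 0
12. b, 0
Accessibility: 0R0
Branch closes: c and ~c both at 0.
Every branch closes (one shown): unsatisfiable in T, hence also in S4, S5 (every S4/S5-frame is a T-frame).
K-tableau for the formula:
1. ~([](~c | ~(c | ~b)) -> (~c | ~(c | ~b))) & (c | ~c), 0
2. ~([](~c | ~(c | ~b)) -> (~c | ~(c | ~b))), 0
3. c | ~c, 0
4. [](~c | ~(c | ~b)), 0
5. ~(~c | ~(c | ~b)), 0
6. c, 0
7. c | ~b, 0
8. ~b, 0
Complete open branch: satisfiable in K.

K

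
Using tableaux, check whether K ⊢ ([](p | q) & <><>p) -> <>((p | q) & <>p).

Valid

Tableau for the negation ~(([](p | q) & <><>p) -> <>((p | q) & <>p)):
1. ~(([](p | q) & <><>p) -> <>((p | q) & <>p)), u
2. [](p | q) & <><>p, u
3. ~<>((p | q) & <>p), u
4. [](p | q), u
5. <><>p, u
6. <>p, v
7. ~((p | q) & <>p), v
8. p | q, v
9. ~<>p, v
10. q, v
11. p, w
12. ~p, w
Accessibility: uRv, vRw
Branch closes: p and ~p both at w.
Every branch of the negation's tableau closes; the branch above is one of them.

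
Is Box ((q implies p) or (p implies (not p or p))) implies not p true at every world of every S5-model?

Not valid

Tableau for the negation not (Box ((q implies p) or (p implies (not p or p))) implies not p):
1. not (Box ((q implies p) or (p implies (not p or p))) implies not p), w0
2. Box ((q implies p) or (p implies (not p or p))), w0
3. p, w0
4. (q implies p) or (p implies (not p or p)), w0
5. p implies (not p or p), w0
6. not p or p, w0
Accessibility: w0Rw0
The negation has an open branch (countermodel exists).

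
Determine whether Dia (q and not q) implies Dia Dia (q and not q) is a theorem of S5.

Tableau for the negation not (Dia (q and not q) implies Dia Dia (q and not q)):
1. not (Dia (q and not q) implies Dia Dia (q and not q)), u
2. Dia (q and not q), u   [neg-implies-rule on 1]
3. not Dia Dia (q and not q), u   [neg-implies-rule on 1]
4. not Dia (q and not q), u   [neg-Dia-rule on 3 via uRu]
5. not (q and not q), u   [neg-Dia-rule on 4 via uRu]
6. q, u   [neg-and-rule on 5 (branches; this branch)]
7. q and not q, v   [Dia-rule on 2: fresh world v, uRv]
8. q, v   [and-rule on 7]
9. not q, v   [and-rule on 7]
Accessibility: uRu, uRv, vRu, vRv
Branch closes: q and not q both at v.
All branches of the negation close; one closing branch shown above.

Valid in S5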